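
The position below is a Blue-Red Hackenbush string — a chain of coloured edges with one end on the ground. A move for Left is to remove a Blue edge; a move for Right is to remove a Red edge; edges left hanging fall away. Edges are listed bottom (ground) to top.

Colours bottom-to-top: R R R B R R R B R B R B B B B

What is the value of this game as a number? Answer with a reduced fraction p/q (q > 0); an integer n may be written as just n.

Prefix values for R R R B R R R B R B R B B B B via {L|R} + simplicity:
step 1: add R to get R; options L={ — } R={ 0 } -> -1
step 2: add R to get RR; options L={ — } R={ -1, 0 } -> -2
step 3: add R to get RRR; options L={ — } R={ -2, -1, 0 } -> -3
step 4: add B to get RRRB; options L={ -3 } R={ -2, -1, 0 } -> -5/2
step 5: add R to get RRRBR; options L={ -3 } R={ -5/2, -2, -1, 0 } -> -11/4
step 6: add R to get RRRBRR; options L={ -3 } R={ -11/4, -5/2, -2, -1, 0 } -> -23/8
step 7: add R to get RRRBRRR; options L={ -3 } R={ -23/8, -11/4, -5/2, -2, -1, 0 } -> -47/16
step 8: add B to get RRRBRRRB; options L={ -3, -47/16 } R={ -23/8, -11/4, -5/2, -2, -1, 0 } -> -93/32
step 9: add R to get RRRBRRRBR; options L={ -3, -47/16 } R={ -93/32, -23/8, -11/4, -5/2, -2, -1, 0 } -> -187/64
step 10: add B to get RRRBRRRBRB; options L={ -3, -47/16, -187/64 } R={ -93/32, -23/8, -11/4, -5/2, -2, -1, 0 } -> -373/128
step 11: add R to get RRRBRRRBRBR; options L={ -3, -47/16, -187/64 } R={ -373/128, -93/32, -23/8, -11/4, -5/2, -2, -1, 0 } -> -747/256
step 12: add B to get RRRBRRRBRBRB; options L={ -3, -47/16, -187/64, -747/256 } R={ -373/128, -93/32, -23/8, -11/4, -5/2, -2, -1, 0 } -> -1493/512
step 13: add B to get RRRBRRRBRBRBB; options L={ -3, -47/16, -187/64, -747/256, -1493/512 } R={ -373/128, -93/32, -23/8, -11/4, -5/2, -2, -1, 0 } -> -2985/1024
step 14: add B to get RRRBRRRBRBRBBB; options L={ -3, -47/16, -187/64, -747/256, -1493/512, -2985/1024 } R={ -373/128, -93/32, -23/8, -11/4, -5/2, -2, -1, 0 } -> -5969/2048
step 15: add B to get RRRBRRRBRBRBBBB; options L={ -3, -47/16, -187/64, -747/256, -1493/512, -2985/1024, -5969/2048 } R={ -373/128, -93/32, -23/8, -11/4, -5/2, -2, -1, 0 } -> -11937/4096

-11937/4096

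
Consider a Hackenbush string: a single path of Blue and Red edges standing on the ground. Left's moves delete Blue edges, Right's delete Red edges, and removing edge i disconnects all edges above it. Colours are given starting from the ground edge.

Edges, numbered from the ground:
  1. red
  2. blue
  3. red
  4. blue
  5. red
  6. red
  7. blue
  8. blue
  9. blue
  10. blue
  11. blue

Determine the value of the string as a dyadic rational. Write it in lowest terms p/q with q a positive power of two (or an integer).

val_1 [r]  L=[—]  R=[0]  => -1
val_2 [rb]  L=[-1]  R=[0]  => -1/2
val_3 [rbr]  L=[-1]  R=[-1/2 0]  => -3/4
val_4 [rbrb]  L=[-1 -3/4]  R=[-1/2 0]  => -5/8
val_5 [rbrbr]  L=[-1 -3/4]  R=[-5/8 -1/2 0]  => -11/16
val_6 [rbrbrr]  L=[-1 -3/4]  R=[-11/16 -5/8 -1/2 0]  => -23/32
val_7 [rbrbrrb]  L=[-1 -3/4 -23/32]  R=[-11/16 -5/8 -1/2 0]  => -45/64
val_8 [rbrbrrbb]  L=[-1 -3/4 -23/32 -45/64]  R=[-11/16 -5/8 -1/2 0]  => -89/128
val_9 [rbrbrrbbb]  L=[-1 -3/4 -23/32 -45/64 -89/128]  R=[-11/16 -5/8 -1/2 0]  => -177/256
val_10 [rbrbrrbbbb]  L=[-1 -3/4 -23/32 -45/64 -89/128 -177/256]  R=[-11/16 -5/8 -1/2 0]  => -353/512
val_11 [rbrbrrbbbbb]  L=[-1 -3/4 -23/32 -45/64 -89/128 -177/256 -353/512]  R=[-11/16 -5/8 -1/2 0]  => -705/1024

-705/1024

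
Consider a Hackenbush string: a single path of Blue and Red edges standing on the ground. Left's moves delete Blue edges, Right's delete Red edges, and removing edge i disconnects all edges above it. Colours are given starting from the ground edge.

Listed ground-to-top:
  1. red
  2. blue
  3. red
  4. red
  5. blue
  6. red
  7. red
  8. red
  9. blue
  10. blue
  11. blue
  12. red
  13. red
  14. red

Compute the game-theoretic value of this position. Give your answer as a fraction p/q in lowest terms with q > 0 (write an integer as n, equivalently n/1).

step 1: add red to get r; options L={ — } R={ 0 } — -1
step 2: add blue to get rb; options L={ -1 } R={ 0 } — -1/2
step 3: add red to get rbr; options L={ -1 } R={ -1/2; 0 } — -3/4
step 4: add red to get rbrr; options L={ -1 } R={ -3/4; -1/2; 0 } — -7/8
step 5: add blue to get rbrrb; options L={ -1; -7/8 } R={ -3/4; -1/2; 0 } — -13/16
step 6: add red to get rbrrbr; options L={ -1; -7/8 } R={ -13/16; -3/4; -1/2; 0 } — -27/32
step 7: add red to get rbrrbrr; options L={ -1; -7/8 } R={ -27/32; -13/16; -3/4; -1/2; 0 } — -55/64
step 8: add red to get rbrrbrrr; options L={ -1; -7/8 } R={ -55/64; -27/32; -13/16; -3/4; -1/2; 0 } — -111/128
step 9: add blue to get rbrrbrrrb; options L={ -1; -7/8; -111/128 } R={ -55/64; -27/32; -13/16; -3/4; -1/2; 0 } — -221/256
step 10: add blue to get rbrrbrrrbb; options L={ -1; -7/8; -111/128; -221/256 } R={ -55/64; -27/32; -13/16; -3/4; -1/2; 0 } — -441/512
step 11: add blue to get rbrrbrrrbbb; options L={ -1; -7/8; -111/128; -221/256; -441/512 } R={ -55/64; -27/32; -13/16; -3/4; -1/2; 0 } — -881/1024
step 12: add red to get rbrrbrrrbbbr; options L={ -1; -7/8; -111/128; -221/256; -441/512 } R={ -881/1024; -55/64; -27/32; -13/16; -3/4; -1/2; 0 } — -1763/2048
step 13: add red to get rbrrbrrrbbbrr; options L={ -1; -7/8; -111/128; -221/256; -441/512 } R={ -1763/2048; -881/1024; -55/64; -27/32; -13/16; -3/4; -1/2; 0 } — -3527/4096
step 14: add red to get rbrrbrrrbbbrrr; options L={ -1; -7/8; -111/128; -221/256; -441/512 } R={ -3527/4096; -1763/2048; -881/1024; -55/64; -27/32; -13/16; -3/4; -1/2; 0 } — -7055/8192

-7055/8192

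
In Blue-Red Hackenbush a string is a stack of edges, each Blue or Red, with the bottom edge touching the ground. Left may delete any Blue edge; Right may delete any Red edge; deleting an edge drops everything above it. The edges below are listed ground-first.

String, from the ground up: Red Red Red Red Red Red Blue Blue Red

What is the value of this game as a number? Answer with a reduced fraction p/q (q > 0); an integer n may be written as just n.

-43/8

R: Left { none }, Right { 0 } = simplest -1
RR: Left { none }, Right { -1,0 } = simplest -2
RRR: Left { none }, Right { -2,-1,0 } = simplest -3
RRRR: Left { none }, Right { -3,-2,-1,0 } = simplest -4
RRRRR: Left { none }, Right { -4,-3,-2,-1,0 } = simplest -5
RRRRRR: Left { none }, Right { -5,-4,-3,-2,-1,0 } = simplest -6
RRRRRRB: Left { -6 }, Right { -5,-4,-3,-2,-1,0 } = simplest -11/2
RRRRRRBB: Left { -6,-11/2 }, Right { -5,-4,-3,-2,-1,0 } = simplest -21/4
RRRRRRBBR: Left { -6,-11/2 }, Right { -21/4,-5,-4,-3,-2,-1,0 } = simplest -43/8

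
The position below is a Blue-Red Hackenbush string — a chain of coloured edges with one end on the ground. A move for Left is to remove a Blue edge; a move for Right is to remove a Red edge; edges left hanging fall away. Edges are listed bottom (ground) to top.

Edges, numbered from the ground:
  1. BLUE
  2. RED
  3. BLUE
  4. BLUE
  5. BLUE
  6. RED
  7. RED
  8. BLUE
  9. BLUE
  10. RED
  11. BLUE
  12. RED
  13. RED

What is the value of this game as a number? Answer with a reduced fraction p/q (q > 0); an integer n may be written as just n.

3689/4096

Prefix values for BLUE RED BLUE BLUE BLUE RED RED BLUE BLUE RED BLUE RED RED via {L|R} + simplicity:
val(B) = { 0 | (no moves) } = 1
val(BR) = { 0 | 1 } = 1/2
val(BRB) = { 0,1/2 | 1 } = 3/4
val(BRBB) = { 0,1/2,3/4 | 1 } = 7/8
val(BRBBB) = { 0,1/2,3/4,7/8 | 1 } = 15/16
val(BRBBBR) = { 0,1/2,3/4,7/8 | 15/16,1 } = 29/32
val(BRBBBRR) = { 0,1/2,3/4,7/8 | 29/32,15/16,1 } = 57/64
val(BRBBBRRB) = { 0,1/2,3/4,7/8,57/64 | 29/32,15/16,1 } = 115/128
val(BRBBBRRBB) = { 0,1/2,3/4,7/8,57/64,115/128 | 29/32,15/16,1 } = 231/256
val(BRBBBRRBBR) = { 0,1/2,3/4,7/8,57/64,115/128 | 231/256,29/32,15/16,1 } = 461/512
val(BRBBBRRBBRB) = { 0,1/2,3/4,7/8,57/64,115/128,461/512 | 231/256,29/32,15/16,1 } = 923/1024
val(BRBBBRRBBRBR) = { 0,1/2,3/4,7/8,57/64,115/128,461/512 | 923/1024,231/256,29/32,15/16,1 } = 1845/2048
val(BRBBBRRBBRBRR) = { 0,1/2,3/4,7/8,57/64,115/128,461/512 | 1845/2048,923/1024,231/256,29/32,15/16,1 } = 3689/4096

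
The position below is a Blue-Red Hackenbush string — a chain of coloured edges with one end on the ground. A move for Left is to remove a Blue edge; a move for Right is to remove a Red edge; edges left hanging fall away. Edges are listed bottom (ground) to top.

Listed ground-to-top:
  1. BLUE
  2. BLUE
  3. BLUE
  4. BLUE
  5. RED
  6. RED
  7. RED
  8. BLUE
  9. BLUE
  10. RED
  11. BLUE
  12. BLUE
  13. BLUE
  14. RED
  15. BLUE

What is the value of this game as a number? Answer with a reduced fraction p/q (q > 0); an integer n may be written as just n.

Build G(s[:k]) for k = 1..15, string s = BLUE BLUE BLUE BLUE RED RED RED BLUE BLUE RED BLUE BLUE BLUE RED BLUE.
G(B) = { 0 |  } = 1
G(BB) = { 0; 1 |  } = 2
G(BBB) = { 0; 1; 2 |  } = 3
G(BBBB) = { 0; 1; 2; 3 |  } = 4
G(BBBBR) = { 0; 1; 2; 3 | 4 } = 7/2
G(BBBBRR) = { 0; 1; 2; 3 | 7/2; 4 } = 13/4
G(BBBBRRR) = { 0; 1; 2; 3 | 13/4; 7/2; 4 } = 25/8
G(BBBBRRRB) = { 0; 1; 2; 3; 25/8 | 13/4; 7/2; 4 } = 51/16
G(BBBBRRRBB) = { 0; 1; 2; 3; 25/8; 51/16 | 13/4; 7/2; 4 } = 103/32
G(BBBBRRRBBR) = { 0; 1; 2; 3; 25/8; 51/16 | 103/32; 13/4; 7/2; 4 } = 205/64
G(BBBBRRRBBRB) = { 0; 1; 2; 3; 25/8; 51/16; 205/64 | 103/32; 13/4; 7/2; 4 } = 411/128
G(BBBBRRRBBRBB) = { 0; 1; 2; 3; 25/8; 51/16; 205/64; 411/128 | 103/32; 13/4; 7/2; 4 } = 823/256
G(BBBBRRRBBRBBB) = { 0; 1; 2; 3; 25/8; 51/16; 205/64; 411/128; 823/256 | 103/32; 13/4; 7/2; 4 } = 1647/512
G(BBBBRRRBBRBBBR) = { 0; 1; 2; 3; 25/8; 51/16; 205/64; 411/128; 823/256 | 1647/512; 103/32; 13/4; 7/2; 4 } = 3293/1024
G(BBBBRRRBBRBBBRB) = { 0; 1; 2; 3; 25/8; 51/16; 205/64; 411/128; 823/256; 3293/1024 | 1647/512; 103/32; 13/4; 7/2; 4 } = 6587/2048

6587/2048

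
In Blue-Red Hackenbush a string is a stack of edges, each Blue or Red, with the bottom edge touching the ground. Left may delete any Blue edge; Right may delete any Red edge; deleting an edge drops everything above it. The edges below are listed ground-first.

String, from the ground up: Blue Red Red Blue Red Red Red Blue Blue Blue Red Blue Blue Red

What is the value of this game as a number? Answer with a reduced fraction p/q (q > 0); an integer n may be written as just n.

step 1: add Blue to get B; options L={ 0 } R={ ∅ } → 1
step 2: add Red to get BR; options L={ 0 } R={ 1 } → 1/2
step 3: add Red to get BRR; options L={ 0 } R={ 1/2 1 } → 1/4
step 4: add Blue to get BRRB; options L={ 0 1/4 } R={ 1/2 1 } → 3/8
step 5: add Red to get BRRBR; options L={ 0 1/4 } R={ 3/8 1/2 1 } → 5/16
step 6: add Red to get BRRBRR; options L={ 0 1/4 } R={ 5/16 3/8 1/2 1 } → 9/32
step 7: add Red to get BRRBRRR; options L={ 0 1/4 } R={ 9/32 5/16 3/8 1/2 1 } → 17/64
step 8: add Blue to get BRRBRRRB; options L={ 0 1/4 17/64 } R={ 9/32 5/16 3/8 1/2 1 } → 35/128
step 9: add Blue to get BRRBRRRBB; options L={ 0 1/4 17/64 35/128 } R={ 9/32 5/16 3/8 1/2 1 } → 71/256
step 10: add Blue to get BRRBRRRBBB; options L={ 0 1/4 17/64 35/128 71/256 } R={ 9/32 5/16 3/8 1/2 1 } → 143/512
step 11: add Red to get BRRBRRRBBBR; options L={ 0 1/4 17/64 35/128 71/256 } R={ 143/512 9/32 5/16 3/8 1/2 1 } → 285/1024
step 12: add Blue to get BRRBRRRBBBRB; options L={ 0 1/4 17/64 35/128 71/256 285/1024 } R={ 143/512 9/32 5/16 3/8 1/2 1 } → 571/2048
step 13: add Blue to get BRRBRRRBBBRBB; options L={ 0 1/4 17/64 35/128 71/256 285/1024 571/2048 } R={ 143/512 9/32 5/16 3/8 1/2 1 } → 1143/4096
step 14: add Red to get BRRBRRRBBBRBBR; options L={ 0 1/4 17/64 35/128 71/256 285/1024 571/2048 } R={ 1143/4096 143/512 9/32 5/16 3/8 1/2 1 } → 2285/8192

2285/8192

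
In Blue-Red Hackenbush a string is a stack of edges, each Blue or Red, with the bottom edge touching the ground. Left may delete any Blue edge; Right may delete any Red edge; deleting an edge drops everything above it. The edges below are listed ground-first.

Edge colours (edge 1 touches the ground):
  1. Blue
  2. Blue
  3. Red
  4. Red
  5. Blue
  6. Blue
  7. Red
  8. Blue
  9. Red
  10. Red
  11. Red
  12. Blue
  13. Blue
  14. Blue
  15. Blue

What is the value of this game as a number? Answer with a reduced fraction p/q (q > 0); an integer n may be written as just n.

11551/8192

step 1: add Blue to get B; options L={ 0 } R={ · } so 1
step 2: add Blue to get BB; options L={ 0, 1 } R={ · } so 2
step 3: add Red to get BBR; options L={ 0, 1 } R={ 2 } so 3/2
step 4: add Red to get BBRR; options L={ 0, 1 } R={ 3/2, 2 } so 5/4
step 5: add Blue to get BBRRB; options L={ 0, 1, 5/4 } R={ 3/2, 2 } so 11/8
step 6: add Blue to get BBRRBB; options L={ 0, 1, 5/4, 11/8 } R={ 3/2, 2 } so 23/16
step 7: add Red to get BBRRBBR; options L={ 0, 1, 5/4, 11/8 } R={ 23/16, 3/2, 2 } so 45/32
step 8: add Blue to get BBRRBBRB; options L={ 0, 1, 5/4, 11/8, 45/32 } R={ 23/16, 3/2, 2 } so 91/64
step 9: add Red to get BBRRBBRBR; options L={ 0, 1, 5/4, 11/8, 45/32 } R={ 91/64, 23/16, 3/2, 2 } so 181/128
step 10: add Red to get BBRRBBRBRR; options L={ 0, 1, 5/4, 11/8, 45/32 } R={ 181/128, 91/64, 23/16, 3/2, 2 } so 361/256
step 11: add Red to get BBRRBBRBRRR; options L={ 0, 1, 5/4, 11/8, 45/32 } R={ 361/256, 181/128, 91/64, 23/16, 3/2, 2 } so 721/512
step 12: add Blue to get BBRRBBRBRRRB; options L={ 0, 1, 5/4, 11/8, 45/32, 721/512 } R={ 361/256, 181/128, 91/64, 23/16, 3/2, 2 } so 1443/1024
step 13: add Blue to get BBRRBBRBRRRBB; options L={ 0, 1, 5/4, 11/8, 45/32, 721/512, 1443/1024 } R={ 361/256, 181/128, 91/64, 23/16, 3/2, 2 } so 2887/2048
step 14: add Blue to get BBRRBBRBRRRBBB; options L={ 0, 1, 5/4, 11/8, 45/32, 721/512, 1443/1024, 2887/2048 } R={ 361/256, 181/128, 91/64, 23/16, 3/2, 2 } so 5775/4096
step 15: add Blue to get BBRRBBRBRRRBBBB; options L={ 0, 1, 5/4, 11/8, 45/32, 721/512, 1443/1024, 2887/2048, 5775/4096 } R={ 361/256, 181/128, 91/64, 23/16, 3/2, 2 } so 11551/8192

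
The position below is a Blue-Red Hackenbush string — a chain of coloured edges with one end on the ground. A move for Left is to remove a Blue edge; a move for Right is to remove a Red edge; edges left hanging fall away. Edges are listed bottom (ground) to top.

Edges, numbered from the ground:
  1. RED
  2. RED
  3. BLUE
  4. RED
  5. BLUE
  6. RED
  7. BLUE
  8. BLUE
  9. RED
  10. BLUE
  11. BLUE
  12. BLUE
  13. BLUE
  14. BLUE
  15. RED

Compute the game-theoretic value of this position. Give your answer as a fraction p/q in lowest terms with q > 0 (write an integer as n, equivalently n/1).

Build G(s[:k]) for k = 1..15, string s = RED RED BLUE RED BLUE RED BLUE BLUE RED BLUE BLUE BLUE BLUE BLUE RED.
G(R) = { · | 0 } ⇒ -1
G(RR) = { · | -1, 0 } ⇒ -2
G(RRB) = { -2 | -1, 0 } ⇒ -3/2
G(RRBR) = { -2 | -3/2, -1, 0 } ⇒ -7/4
G(RRBRB) = { -2, -7/4 | -3/2, -1, 0 } ⇒ -13/8
G(RRBRBR) = { -2, -7/4 | -13/8, -3/2, -1, 0 } ⇒ -27/16
G(RRBRBRB) = { -2, -7/4, -27/16 | -13/8, -3/2, -1, 0 } ⇒ -53/32
G(RRBRBRBB) = { -2, -7/4, -27/16, -53/32 | -13/8, -3/2, -1, 0 } ⇒ -105/64
G(RRBRBRBBR) = { -2, -7/4, -27/16, -53/32 | -105/64, -13/8, -3/2, -1, 0 } ⇒ -211/128
G(RRBRBRBBRB) = { -2, -7/4, -27/16, -53/32, -211/128 | -105/64, -13/8, -3/2, -1, 0 } ⇒ -421/256
G(RRBRBRBBRBB) = { -2, -7/4, -27/16, -53/32, -211/128, -421/256 | -105/64, -13/8, -3/2, -1, 0 } ⇒ -841/512
G(RRBRBRBBRBBB) = { -2, -7/4, -27/16, -53/32, -211/128, -421/256, -841/512 | -105/64, -13/8, -3/2, -1, 0 } ⇒ -1681/1024
G(RRBRBRBBRBBBB) = { -2, -7/4, -27/16, -53/32, -211/128, -421/256, -841/512, -1681/1024 | -105/64, -13/8, -3/2, -1, 0 } ⇒ -3361/2048
G(RRBRBRBBRBBBBB) = { -2, -7/4, -27/16, -53/32, -211/128, -421/256, -841/512, -1681/1024, -3361/2048 | -105/64, -13/8, -3/2, -1, 0 } ⇒ -6721/4096
G(RRBRBRBBRBBBBBR) = { -2, -7/4, -27/16, -53/32, -211/128, -421/256, -841/512, -1681/1024, -3361/2048 | -6721/4096, -105/64, -13/8, -3/2, -1, 0 } ⇒ -13443/8192

-13443/8192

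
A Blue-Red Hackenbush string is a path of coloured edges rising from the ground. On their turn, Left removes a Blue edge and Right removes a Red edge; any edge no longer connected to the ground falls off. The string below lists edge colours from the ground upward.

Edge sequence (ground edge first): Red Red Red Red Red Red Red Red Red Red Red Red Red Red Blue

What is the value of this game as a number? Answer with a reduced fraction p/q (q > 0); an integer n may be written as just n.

v_1 [R]  L=[none]  R=[0]  ⇒ -1
v_2 [RR]  L=[none]  R=[-1 0]  ⇒ -2
v_3 [RRR]  L=[none]  R=[-2 -1 0]  ⇒ -3
v_4 [RRRR]  L=[none]  R=[-3 -2 -1 0]  ⇒ -4
v_5 [RRRRR]  L=[none]  R=[-4 -3 -2 -1 0]  ⇒ -5
v_6 [RRRRRR]  L=[none]  R=[-5 -4 -3 -2 -1 0]  ⇒ -6
v_7 [RRRRRRR]  L=[none]  R=[-6 -5 -4 -3 -2 -1 0]  ⇒ -7
v_8 [RRRRRRRR]  L=[none]  R=[-7 -6 -5 -4 -3 -2 -1 0]  ⇒ -8
v_9 [RRRRRRRRR]  L=[none]  R=[-8 -7 -6 -5 -4 -3 -2 -1 0]  ⇒ -9
v_10 [RRRRRRRRRR]  L=[none]  R=[-9 -8 -7 -6 -5 -4 -3 -2 -1 0]  ⇒ -10
v_11 [RRRRRRRRRRR]  L=[none]  R=[-10 -9 -8 -7 -6 -5 -4 -3 -2 -1 0]  ⇒ -11
v_12 [RRRRRRRRRRRR]  L=[none]  R=[-11 -10 -9 -8 -7 -6 -5 -4 -3 -2 -1 0]  ⇒ -12
v_13 [RRRRRRRRRRRRR]  L=[none]  R=[-12 -11 -10 -9 -8 -7 -6 -5 -4 -3 -2 -1 0]  ⇒ -13
v_14 [RRRRRRRRRRRRRR]  L=[none]  R=[-13 -12 -11 -10 -9 -8 -7 -6 -5 -4 -3 -2 -1 0]  ⇒ -14
v_15 [RRRRRRRRRRRRRRB]  L=[-14]  R=[-13 -12 -11 -10 -9 -8 -7 -6 -5 -4 -3 -2 -1 0]  ⇒ -27/2

-27/2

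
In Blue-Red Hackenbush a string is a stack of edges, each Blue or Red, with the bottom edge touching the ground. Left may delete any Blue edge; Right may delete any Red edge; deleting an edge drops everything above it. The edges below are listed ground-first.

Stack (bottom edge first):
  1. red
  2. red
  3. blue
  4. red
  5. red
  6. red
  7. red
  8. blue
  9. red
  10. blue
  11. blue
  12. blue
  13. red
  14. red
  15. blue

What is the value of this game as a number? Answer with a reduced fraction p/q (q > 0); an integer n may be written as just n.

-16013/8192

Recurse on prefixes of the 15-edge string red red blue red red red red blue red blue blue blue red red blue:
step 1: add red to get r; options L={ (no moves) } R={ 0 } → -1
step 2: add red to get rr; options L={ (no moves) } R={ -1, 0 } → -2
step 3: add blue to get rrb; options L={ -2 } R={ -1, 0 } → -3/2
step 4: add red to get rrbr; options L={ -2 } R={ -3/2, -1, 0 } → -7/4
step 5: add red to get rrbrr; options L={ -2 } R={ -7/4, -3/2, -1, 0 } → -15/8
step 6: add red to get rrbrrr; options L={ -2 } R={ -15/8, -7/4, -3/2, -1, 0 } → -31/16
step 7: add red to get rrbrrrr; options L={ -2 } R={ -31/16, -15/8, -7/4, -3/2, -1, 0 } → -63/32
step 8: add blue to get rrbrrrrb; options L={ -2, -63/32 } R={ -31/16, -15/8, -7/4, -3/2, -1, 0 } → -125/64
step 9: add red to get rrbrrrrbr; options L={ -2, -63/32 } R={ -125/64, -31/16, -15/8, -7/4, -3/2, -1, 0 } → -251/128
step 10: add blue to get rrbrrrrbrb; options L={ -2, -63/32, -251/128 } R={ -125/64, -31/16, -15/8, -7/4, -3/2, -1, 0 } → -501/256
step 11: add blue to get rrbrrrrbrbb; options L={ -2, -63/32, -251/128, -501/256 } R={ -125/64, -31/16, -15/8, -7/4, -3/2, -1, 0 } → -1001/512
step 12: add blue to get rrbrrrrbrbbb; options L={ -2, -63/32, -251/128, -501/256, -1001/512 } R={ -125/64, -31/16, -15/8, -7/4, -3/2, -1, 0 } → -2001/1024
step 13: add red to get rrbrrrrbrbbbr; options L={ -2, -63/32, -251/128, -501/256, -1001/512 } R={ -2001/1024, -125/64, -31/16, -15/8, -7/4, -3/2, -1, 0 } → -4003/2048
step 14: add red to get rrbrrrrbrbbbrr; options L={ -2, -63/32, -251/128, -501/256, -1001/512 } R={ -4003/2048, -2001/1024, -125/64, -31/16, -15/8, -7/4, -3/2, -1, 0 } → -8007/4096
step 15: add blue to get rrbrrrrbrbbbrrb; options L={ -2, -63/32, -251/128, -501/256, -1001/512, -8007/4096 } R={ -4003/2048, -2001/1024, -125/64, -31/16, -15/8, -7/4, -3/2, -1, 0 } → -16013/8192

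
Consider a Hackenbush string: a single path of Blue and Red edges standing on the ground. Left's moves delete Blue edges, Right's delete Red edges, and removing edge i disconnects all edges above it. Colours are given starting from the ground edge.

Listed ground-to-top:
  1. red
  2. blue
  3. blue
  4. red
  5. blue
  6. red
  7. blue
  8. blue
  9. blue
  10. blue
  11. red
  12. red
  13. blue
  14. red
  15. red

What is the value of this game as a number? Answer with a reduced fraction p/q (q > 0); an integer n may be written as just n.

Prefix values for red blue blue red blue red blue blue blue blue red red blue red red via {L|R} + simplicity:
G_1 [r]  L=[∅]  R=[0]  = -1
G_2 [rb]  L=[-1]  R=[0]  = -1/2
G_3 [rbb]  L=[-1, -1/2]  R=[0]  = -1/4
G_4 [rbbr]  L=[-1, -1/2]  R=[-1/4, 0]  = -3/8
G_5 [rbbrb]  L=[-1, -1/2, -3/8]  R=[-1/4, 0]  = -5/16
G_6 [rbbrbr]  L=[-1, -1/2, -3/8]  R=[-5/16, -1/4, 0]  = -11/32
G_7 [rbbrbrb]  L=[-1, -1/2, -3/8, -11/32]  R=[-5/16, -1/4, 0]  = -21/64
G_8 [rbbrbrbb]  L=[-1, -1/2, -3/8, -11/32, -21/64]  R=[-5/16, -1/4, 0]  = -41/128
G_9 [rbbrbrbbb]  L=[-1, -1/2, -3/8, -11/32, -21/64, -41/128]  R=[-5/16, -1/4, 0]  = -81/256
G_10 [rbbrbrbbbb]  L=[-1, -1/2, -3/8, -11/32, -21/64, -41/128, -81/256]  R=[-5/16, -1/4, 0]  = -161/512
G_11 [rbbrbrbbbbr]  L=[-1, -1/2, -3/8, -11/32, -21/64, -41/128, -81/256]  R=[-161/512, -5/16, -1/4, 0]  = -323/1024
G_12 [rbbrbrbbbbrr]  L=[-1, -1/2, -3/8, -11/32, -21/64, -41/128, -81/256]  R=[-323/1024, -161/512, -5/16, -1/4, 0]  = -647/2048
G_13 [rbbrbrbbbbrrb]  L=[-1, -1/2, -3/8, -11/32, -21/64, -41/128, -81/256, -647/2048]  R=[-323/1024, -161/512, -5/16, -1/4, 0]  = -1293/4096
G_14 [rbbrbrbbbbrrbr]  L=[-1, -1/2, -3/8, -11/32, -21/64, -41/128, -81/256, -647/2048]  R=[-1293/4096, -323/1024, -161/512, -5/16, -1/4, 0]  = -2587/8192
G_15 [rbbrbrbbbbrrbrr]  L=[-1, -1/2, -3/8, -11/32, -21/64, -41/128, -81/256, -647/2048]  R=[-2587/8192, -1293/4096, -323/1024, -161/512, -5/16, -1/4, 0]  = -5175/16384

-5175/16384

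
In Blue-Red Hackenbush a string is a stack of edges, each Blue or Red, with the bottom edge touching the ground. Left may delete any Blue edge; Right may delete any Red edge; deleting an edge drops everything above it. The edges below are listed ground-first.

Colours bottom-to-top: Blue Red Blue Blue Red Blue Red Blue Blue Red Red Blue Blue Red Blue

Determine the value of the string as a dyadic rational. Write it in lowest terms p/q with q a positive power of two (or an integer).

13723/16384

Prefix values for Blue Red Blue Blue Red Blue Red Blue Blue Red Red Blue Blue Red Blue via {L|R} + simplicity:
step 1: add Blue to get B; options L={ 0 } R={ ∅ } = 1
step 2: add Red to get BR; options L={ 0 } R={ 1 } = 1/2
step 3: add Blue to get BRB; options L={ 0,1/2 } R={ 1 } = 3/4
step 4: add Blue to get BRBB; options L={ 0,1/2,3/4 } R={ 1 } = 7/8
step 5: add Red to get BRBBR; options L={ 0,1/2,3/4 } R={ 7/8,1 } = 13/16
step 6: add Blue to get BRBBRB; options L={ 0,1/2,3/4,13/16 } R={ 7/8,1 } = 27/32
step 7: add Red to get BRBBRBR; options L={ 0,1/2,3/4,13/16 } R={ 27/32,7/8,1 } = 53/64
step 8: add Blue to get BRBBRBRB; options L={ 0,1/2,3/4,13/16,53/64 } R={ 27/32,7/8,1 } = 107/128
step 9: add Blue to get BRBBRBRBB; options L={ 0,1/2,3/4,13/16,53/64,107/128 } R={ 27/32,7/8,1 } = 215/256
step 10: add Red to get BRBBRBRBBR; options L={ 0,1/2,3/4,13/16,53/64,107/128 } R={ 215/256,27/32,7/8,1 } = 429/512
step 11: add Red to get BRBBRBRBBRR; options L={ 0,1/2,3/4,13/16,53/64,107/128 } R={ 429/512,215/256,27/32,7/8,1 } = 857/1024
step 12: add Blue to get BRBBRBRBBRRB; options L={ 0,1/2,3/4,13/16,53/64,107/128,857/1024 } R={ 429/512,215/256,27/32,7/8,1 } = 1715/2048
step 13: add Blue to get BRBBRBRBBRRBB; options L={ 0,1/2,3/4,13/16,53/64,107/128,857/1024,1715/2048 } R={ 429/512,215/256,27/32,7/8,1 } = 3431/4096
step 14: add Red to get BRBBRBRBBRRBBR; options L={ 0,1/2,3/4,13/16,53/64,107/128,857/1024,1715/2048 } R={ 3431/4096,429/512,215/256,27/32,7/8,1 } = 6861/8192
step 15: add Blue to get BRBBRBRBBRRBBRB; options L={ 0,1/2,3/4,13/16,53/64,107/128,857/1024,1715/2048,6861/8192 } R={ 3431/4096,429/512,215/256,27/32,7/8,1 } = 13723/16384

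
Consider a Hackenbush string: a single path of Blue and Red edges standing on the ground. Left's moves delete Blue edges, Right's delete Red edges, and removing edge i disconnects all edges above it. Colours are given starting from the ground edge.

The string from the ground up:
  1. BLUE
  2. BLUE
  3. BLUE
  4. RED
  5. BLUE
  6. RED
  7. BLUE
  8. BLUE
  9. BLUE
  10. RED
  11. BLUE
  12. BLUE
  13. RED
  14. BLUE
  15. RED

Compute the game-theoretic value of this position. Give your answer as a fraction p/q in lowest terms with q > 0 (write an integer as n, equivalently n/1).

Build g(s[:k]) for k = 1..15, string s = BLUE BLUE BLUE RED BLUE RED BLUE BLUE BLUE RED BLUE BLUE RED BLUE RED.
g_1 [B]  L=[0]  R=[·]  — 1
g_2 [BB]  L=[0,1]  R=[·]  — 2
g_3 [BBB]  L=[0,1,2]  R=[·]  — 3
g_4 [BBBR]  L=[0,1,2]  R=[3]  — 5/2
g_5 [BBBRB]  L=[0,1,2,5/2]  R=[3]  — 11/4
g_6 [BBBRBR]  L=[0,1,2,5/2]  R=[11/4,3]  — 21/8
g_7 [BBBRBRB]  L=[0,1,2,5/2,21/8]  R=[11/4,3]  — 43/16
g_8 [BBBRBRBB]  L=[0,1,2,5/2,21/8,43/16]  R=[11/4,3]  — 87/32
g_9 [BBBRBRBBB]  L=[0,1,2,5/2,21/8,43/16,87/32]  R=[11/4,3]  — 175/64
g_10 [BBBRBRBBBR]  L=[0,1,2,5/2,21/8,43/16,87/32]  R=[175/64,11/4,3]  — 349/128
g_11 [BBBRBRBBBRB]  L=[0,1,2,5/2,21/8,43/16,87/32,349/128]  R=[175/64,11/4,3]  — 699/256
g_12 [BBBRBRBBBRBB]  L=[0,1,2,5/2,21/8,43/16,87/32,349/128,699/256]  R=[175/64,11/4,3]  — 1399/512
g_13 [BBBRBRBBBRBBR]  L=[0,1,2,5/2,21/8,43/16,87/32,349/128,699/256]  R=[1399/512,175/64,11/4,3]  — 2797/1024
g_14 [BBBRBRBBBRBBRB]  L=[0,1,2,5/2,21/8,43/16,87/32,349/128,699/256,2797/1024]  R=[1399/512,175/64,11/4,3]  — 5595/2048
g_15 [BBBRBRBBBRBBRBR]  L=[0,1,2,5/2,21/8,43/16,87/32,349/128,699/256,2797/1024]  R=[5595/2048,1399/512,175/64,11/4,3]  — 11189/4096

11189/4096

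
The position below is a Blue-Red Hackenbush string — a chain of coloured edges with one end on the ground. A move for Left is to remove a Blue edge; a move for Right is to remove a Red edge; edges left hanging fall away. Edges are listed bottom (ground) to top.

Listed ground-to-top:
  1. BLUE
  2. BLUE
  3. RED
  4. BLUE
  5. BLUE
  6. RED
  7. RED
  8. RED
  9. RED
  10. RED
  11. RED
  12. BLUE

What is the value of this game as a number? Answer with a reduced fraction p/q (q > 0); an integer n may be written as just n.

Build g(s[:k]) for k = 1..12, string s = BLUE BLUE RED BLUE BLUE RED RED RED RED RED RED BLUE.
edge 1 of 12 (BLUE): { 0 | ∅ } => 1
edge 2 of 12 (BLUE): { 0,1 | ∅ } => 2
edge 3 of 12 (RED): { 0,1 | 2 } => 3/2
edge 4 of 12 (BLUE): { 0,1,3/2 | 2 } => 7/4
edge 5 of 12 (BLUE): { 0,1,3/2,7/4 | 2 } => 15/8
edge 6 of 12 (RED): { 0,1,3/2,7/4 | 15/8,2 } => 29/16
edge 7 of 12 (RED): { 0,1,3/2,7/4 | 29/16,15/8,2 } => 57/32
edge 8 of 12 (RED): { 0,1,3/2,7/4 | 57/32,29/16,15/8,2 } => 113/64
edge 9 of 12 (RED): { 0,1,3/2,7/4 | 113/64,57/32,29/16,15/8,2 } => 225/128
edge 10 of 12 (RED): { 0,1,3/2,7/4 | 225/128,113/64,57/32,29/16,15/8,2 } => 449/256
edge 11 of 12 (RED): { 0,1,3/2,7/4 | 449/256,225/128,113/64,57/32,29/16,15/8,2 } => 897/512
edge 12 of 12 (BLUE): { 0,1,3/2,7/4,897/512 | 449/256,225/128,113/64,57/32,29/16,15/8,2 } => 1795/1024

1795/1024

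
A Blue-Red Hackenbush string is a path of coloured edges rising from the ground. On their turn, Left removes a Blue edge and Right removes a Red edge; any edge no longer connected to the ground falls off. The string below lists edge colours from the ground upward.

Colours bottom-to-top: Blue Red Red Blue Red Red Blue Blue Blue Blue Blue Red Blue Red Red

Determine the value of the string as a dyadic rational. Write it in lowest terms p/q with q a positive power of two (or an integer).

Prefix values for Blue Red Red Blue Red Red Blue Blue Blue Blue Blue Red Blue Red Red via {L|R} + simplicity:
B: Left { 0 }, Right { none } gives simplest 1
BR: Left { 0 }, Right { 1 } gives simplest 1/2
BRR: Left { 0 }, Right { 1/2; 1 } gives simplest 1/4
BRRB: Left { 0; 1/4 }, Right { 1/2; 1 } gives simplest 3/8
BRRBR: Left { 0; 1/4 }, Right { 3/8; 1/2; 1 } gives simplest 5/16
BRRBRR: Left { 0; 1/4 }, Right { 5/16; 3/8; 1/2; 1 } gives simplest 9/32
BRRBRRB: Left { 0; 1/4; 9/32 }, Right { 5/16; 3/8; 1/2; 1 } gives simplest 19/64
BRRBRRBB: Left { 0; 1/4; 9/32; 19/64 }, Right { 5/16; 3/8; 1/2; 1 } gives simplest 39/128
BRRBRRBBB: Left { 0; 1/4; 9/32; 19/64; 39/128 }, Right { 5/16; 3/8; 1/2; 1 } gives simplest 79/256
BRRBRRBBBB: Left { 0; 1/4; 9/32; 19/64; 39/128; 79/256 }, Right { 5/16; 3/8; 1/2; 1 } gives simplest 159/512
BRRBRRBBBBB: Left { 0; 1/4; 9/32; 19/64; 39/128; 79/256; 159/512 }, Right { 5/16; 3/8; 1/2; 1 } gives simplest 319/1024
BRRBRRBBBBBR: Left { 0; 1/4; 9/32; 19/64; 39/128; 79/256; 159/512 }, Right { 319/1024; 5/16; 3/8; 1/2; 1 } gives simplest 637/2048
BRRBRRBBBBBRB: Left { 0; 1/4; 9/32; 19/64; 39/128; 79/256; 159/512; 637/2048 }, Right { 319/1024; 5/16; 3/8; 1/2; 1 } gives simplest 1275/4096
BRRBRRBBBBBRBR: Left { 0; 1/4; 9/32; 19/64; 39/128; 79/256; 159/512; 637/2048 }, Right { 1275/4096; 319/1024; 5/16; 3/8; 1/2; 1 } gives simplest 2549/8192
BRRBRRBBBBBRBRR: Left { 0; 1/4; 9/32; 19/64; 39/128; 79/256; 159/512; 637/2048 }, Right { 2549/8192; 1275/4096; 319/1024; 5/16; 3/8; 1/2; 1 } gives simplest 5097/16384

5097/16384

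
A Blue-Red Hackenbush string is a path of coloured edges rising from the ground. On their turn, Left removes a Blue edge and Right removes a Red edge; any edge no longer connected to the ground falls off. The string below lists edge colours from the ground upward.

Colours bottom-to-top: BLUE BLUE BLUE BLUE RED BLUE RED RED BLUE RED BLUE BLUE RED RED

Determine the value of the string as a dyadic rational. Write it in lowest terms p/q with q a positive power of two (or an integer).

3673/1024

Build val(s[:k]) for k = 1..14, string s = BLUE BLUE BLUE BLUE RED BLUE RED RED BLUE RED BLUE BLUE RED RED.
edge 1 of 14 (BLUE): { 0 | — } = 1
edge 2 of 14 (BLUE): { 0, 1 | — } = 2
edge 3 of 14 (BLUE): { 0, 1, 2 | — } = 3
edge 4 of 14 (BLUE): { 0, 1, 2, 3 | — } = 4
edge 5 of 14 (RED): { 0, 1, 2, 3 | 4 } = 7/2
edge 6 of 14 (BLUE): { 0, 1, 2, 3, 7/2 | 4 } = 15/4
edge 7 of 14 (RED): { 0, 1, 2, 3, 7/2 | 15/4, 4 } = 29/8
edge 8 of 14 (RED): { 0, 1, 2, 3, 7/2 | 29/8, 15/4, 4 } = 57/16
edge 9 of 14 (BLUE): { 0, 1, 2, 3, 7/2, 57/16 | 29/8, 15/4, 4 } = 115/32
edge 10 of 14 (RED): { 0, 1, 2, 3, 7/2, 57/16 | 115/32, 29/8, 15/4, 4 } = 229/64
edge 11 of 14 (BLUE): { 0, 1, 2, 3, 7/2, 57/16, 229/64 | 115/32, 29/8, 15/4, 4 } = 459/128
edge 12 of 14 (BLUE): { 0, 1, 2, 3, 7/2, 57/16, 229/64, 459/128 | 115/32, 29/8, 15/4, 4 } = 919/256
edge 13 of 14 (RED): { 0, 1, 2, 3, 7/2, 57/16, 229/64, 459/128 | 919/256, 115/32, 29/8, 15/4, 4 } = 1837/512
edge 14 of 14 (RED): { 0, 1, 2, 3, 7/2, 57/16, 229/64, 459/128 | 1837/512, 919/256, 115/32, 29/8, 15/4, 4 } = 3673/1024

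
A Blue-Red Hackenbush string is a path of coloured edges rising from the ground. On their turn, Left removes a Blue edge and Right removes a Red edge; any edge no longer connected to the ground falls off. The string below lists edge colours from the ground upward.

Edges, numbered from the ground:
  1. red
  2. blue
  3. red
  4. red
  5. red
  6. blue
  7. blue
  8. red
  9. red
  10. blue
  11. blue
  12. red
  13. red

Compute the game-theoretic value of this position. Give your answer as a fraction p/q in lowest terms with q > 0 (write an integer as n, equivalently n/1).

-3687/4096

Build v(s[:k]) for k = 1..13, string s = red blue red red red blue blue red red blue blue red red.
r: Left { (no moves) }, Right { 0 } => simplest -1
rb: Left { -1 }, Right { 0 } => simplest -1/2
rbr: Left { -1 }, Right { -1/2, 0 } => simplest -3/4
rbrr: Left { -1 }, Right { -3/4, -1/2, 0 } => simplest -7/8
rbrrr: Left { -1 }, Right { -7/8, -3/4, -1/2, 0 } => simplest -15/16
rbrrrb: Left { -1, -15/16 }, Right { -7/8, -3/4, -1/2, 0 } => simplest -29/32
rbrrrbb: Left { -1, -15/16, -29/32 }, Right { -7/8, -3/4, -1/2, 0 } => simplest -57/64
rbrrrbbr: Left { -1, -15/16, -29/32 }, Right { -57/64, -7/8, -3/4, -1/2, 0 } => simplest -115/128
rbrrrbbrr: Left { -1, -15/16, -29/32 }, Right { -115/128, -57/64, -7/8, -3/4, -1/2, 0 } => simplest -231/256
rbrrrbbrrb: Left { -1, -15/16, -29/32, -231/256 }, Right { -115/128, -57/64, -7/8, -3/4, -1/2, 0 } => simplest -461/512
rbrrrbbrrbb: Left { -1, -15/16, -29/32, -231/256, -461/512 }, Right { -115/128, -57/64, -7/8, -3/4, -1/2, 0 } => simplest -921/1024
rbrrrbbrrbbr: Left { -1, -15/16, -29/32, -231/256, -461/512 }, Right { -921/1024, -115/128, -57/64, -7/8, -3/4, -1/2, 0 } => simplest -1843/2048
rbrrrbbrrbbrr: Left { -1, -15/16, -29/32, -231/256, -461/512 }, Right { -1843/2048, -921/1024, -115/128, -57/64, -7/8, -3/4, -1/2, 0 } => simplest -3687/4096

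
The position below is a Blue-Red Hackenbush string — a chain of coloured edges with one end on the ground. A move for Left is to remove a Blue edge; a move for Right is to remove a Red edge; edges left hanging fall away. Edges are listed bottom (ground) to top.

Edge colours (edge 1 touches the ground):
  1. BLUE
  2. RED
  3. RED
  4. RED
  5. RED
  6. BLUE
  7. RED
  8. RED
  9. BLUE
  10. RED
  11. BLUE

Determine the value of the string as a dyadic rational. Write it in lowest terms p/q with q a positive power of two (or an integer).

75/1024

Prefix values for BLUE RED RED RED RED BLUE RED RED BLUE RED BLUE via {L|R} + simplicity:
val(B) = { 0 | · } — 1
val(BR) = { 0 | 1 } — 1/2
val(BRR) = { 0 | 1/2; 1 } — 1/4
val(BRRR) = { 0 | 1/4; 1/2; 1 } — 1/8
val(BRRRR) = { 0 | 1/8; 1/4; 1/2; 1 } — 1/16
val(BRRRRB) = { 0; 1/16 | 1/8; 1/4; 1/2; 1 } — 3/32
val(BRRRRBR) = { 0; 1/16 | 3/32; 1/8; 1/4; 1/2; 1 } — 5/64
val(BRRRRBRR) = { 0; 1/16 | 5/64; 3/32; 1/8; 1/4; 1/2; 1 } — 9/128
val(BRRRRBRRB) = { 0; 1/16; 9/128 | 5/64; 3/32; 1/8; 1/4; 1/2; 1 } — 19/256
val(BRRRRBRRBR) = { 0; 1/16; 9/128 | 19/256; 5/64; 3/32; 1/8; 1/4; 1/2; 1 } — 37/512
val(BRRRRBRRBRB) = { 0; 1/16; 9/128; 37/512 | 19/256; 5/64; 3/32; 1/8; 1/4; 1/2; 1 } — 75/1024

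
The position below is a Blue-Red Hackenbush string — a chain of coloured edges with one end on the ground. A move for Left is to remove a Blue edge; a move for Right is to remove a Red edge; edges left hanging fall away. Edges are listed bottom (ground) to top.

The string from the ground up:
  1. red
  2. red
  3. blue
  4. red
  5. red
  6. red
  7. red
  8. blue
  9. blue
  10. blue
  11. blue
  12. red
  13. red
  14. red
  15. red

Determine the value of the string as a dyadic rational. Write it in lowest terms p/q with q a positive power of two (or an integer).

-15903/8192

1 of 15 · r · max L −∞ · min R 0 ⇒ -1
2 of 15 · rr · max L −∞ · min R -1 ⇒ -2
3 of 15 · rrb · max L -2 · min R -1 ⇒ -3/2
4 of 15 · rrbr · max L -2 · min R -3/2 ⇒ -7/4
5 of 15 · rrbrr · max L -2 · min R -7/4 ⇒ -15/8
6 of 15 · rrbrrr · max L -2 · min R -15/8 ⇒ -31/16
7 of 15 · rrbrrrr · max L -2 · min R -31/16 ⇒ -63/32
8 of 15 · rrbrrrrb · max L -63/32 · min R -31/16 ⇒ -125/64
9 of 15 · rrbrrrrbb · max L -125/64 · min R -31/16 ⇒ -249/128
10 of 15 · rrbrrrrbbb · max L -249/128 · min R -31/16 ⇒ -497/256
11 of 15 · rrbrrrrbbbb · max L -497/256 · min R -31/16 ⇒ -993/512
12 of 15 · rrbrrrrbbbbr · max L -497/256 · min R -993/512 ⇒ -1987/1024
13 of 15 · rrbrrrrbbbbrr · max L -497/256 · min R -1987/1024 ⇒ -3975/2048
14 of 15 · rrbrrrrbbbbrrr · max L -497/256 · min R -3975/2048 ⇒ -7951/4096
15 of 15 · rrbrrrrbbbbrrrr · max L -497/256 · min R -7951/4096 ⇒ -15903/8192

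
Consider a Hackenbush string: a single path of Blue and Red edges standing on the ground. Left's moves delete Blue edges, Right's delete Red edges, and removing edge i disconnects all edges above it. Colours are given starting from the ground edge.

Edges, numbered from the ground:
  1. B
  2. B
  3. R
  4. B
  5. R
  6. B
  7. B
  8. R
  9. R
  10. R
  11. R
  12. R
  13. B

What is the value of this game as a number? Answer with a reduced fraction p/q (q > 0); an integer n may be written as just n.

3459/2048

B: Left { 0 }, Right { — } -> simplest 1
BB: Left { 0, 1 }, Right { — } -> simplest 2
BBR: Left { 0, 1 }, Right { 2 } -> simplest 3/2
BBRB: Left { 0, 1, 3/2 }, Right { 2 } -> simplest 7/4
BBRBR: Left { 0, 1, 3/2 }, Right { 7/4, 2 } -> simplest 13/8
BBRBRB: Left { 0, 1, 3/2, 13/8 }, Right { 7/4, 2 } -> simplest 27/16
BBRBRBB: Left { 0, 1, 3/2, 13/8, 27/16 }, Right { 7/4, 2 } -> simplest 55/32
BBRBRBBR: Left { 0, 1, 3/2, 13/8, 27/16 }, Right { 55/32, 7/4, 2 } -> simplest 109/64
BBRBRBBRR: Left { 0, 1, 3/2, 13/8, 27/16 }, Right { 109/64, 55/32, 7/4, 2 } -> simplest 217/128
BBRBRBBRRR: Left { 0, 1, 3/2, 13/8, 27/16 }, Right { 217/128, 109/64, 55/32, 7/4, 2 } -> simplest 433/256
BBRBRBBRRRR: Left { 0, 1, 3/2, 13/8, 27/16 }, Right { 433/256, 217/128, 109/64, 55/32, 7/4, 2 } -> simplest 865/512
BBRBRBBRRRRR: Left { 0, 1, 3/2, 13/8, 27/16 }, Right { 865/512, 433/256, 217/128, 109/64, 55/32, 7/4, 2 } -> simplest 1729/1024
BBRBRBBRRRRRB: Left { 0, 1, 3/2, 13/8, 27/16, 1729/1024 }, Right { 865/512, 433/256, 217/128, 109/64, 55/32, 7/4, 2 } -> simplest 3459/2048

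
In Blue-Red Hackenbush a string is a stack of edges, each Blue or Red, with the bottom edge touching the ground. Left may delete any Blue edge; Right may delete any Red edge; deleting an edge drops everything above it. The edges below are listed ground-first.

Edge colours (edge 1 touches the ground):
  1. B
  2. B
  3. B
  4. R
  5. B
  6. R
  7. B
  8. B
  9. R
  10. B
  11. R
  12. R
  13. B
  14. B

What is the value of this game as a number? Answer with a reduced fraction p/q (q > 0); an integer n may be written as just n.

5543/2048

Recurse on prefixes of the 14-edge string B B B R B R B B R B R R B B:
edge 1 of 14 (B): { 0 | none } so 1
edge 2 of 14 (B): { 0, 1 | none } so 2
edge 3 of 14 (B): { 0, 1, 2 | none } so 3
edge 4 of 14 (R): { 0, 1, 2 | 3 } so 5/2
edge 5 of 14 (B): { 0, 1, 2, 5/2 | 3 } so 11/4
edge 6 of 14 (R): { 0, 1, 2, 5/2 | 11/4, 3 } so 21/8
edge 7 of 14 (B): { 0, 1, 2, 5/2, 21/8 | 11/4, 3 } so 43/16
edge 8 of 14 (B): { 0, 1, 2, 5/2, 21/8, 43/16 | 11/4, 3 } so 87/32
edge 9 of 14 (R): { 0, 1, 2, 5/2, 21/8, 43/16 | 87/32, 11/4, 3 } so 173/64
edge 10 of 14 (B): { 0, 1, 2, 5/2, 21/8, 43/16, 173/64 | 87/32, 11/4, 3 } so 347/128
edge 11 of 14 (R): { 0, 1, 2, 5/2, 21/8, 43/16, 173/64 | 347/128, 87/32, 11/4, 3 } so 693/256
edge 12 of 14 (R): { 0, 1, 2, 5/2, 21/8, 43/16, 173/64 | 693/256, 347/128, 87/32, 11/4, 3 } so 1385/512
edge 13 of 14 (B): { 0, 1, 2, 5/2, 21/8, 43/16, 173/64, 1385/512 | 693/256, 347/128, 87/32, 11/4, 3 } so 2771/1024
edge 14 of 14 (B): { 0, 1, 2, 5/2, 21/8, 43/16, 173/64, 1385/512, 2771/1024 | 693/256, 347/128, 87/32, 11/4, 3 } so 5543/2048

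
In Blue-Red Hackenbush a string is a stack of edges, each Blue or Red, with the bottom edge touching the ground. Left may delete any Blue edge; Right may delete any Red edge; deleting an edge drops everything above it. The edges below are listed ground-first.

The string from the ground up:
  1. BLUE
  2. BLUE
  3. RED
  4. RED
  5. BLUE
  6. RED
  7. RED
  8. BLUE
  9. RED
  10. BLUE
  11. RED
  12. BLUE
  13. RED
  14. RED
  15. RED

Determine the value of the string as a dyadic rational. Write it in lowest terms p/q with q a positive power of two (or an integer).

B: Left { 0 }, Right { ∅ } ⇒ simplest 1
BB: Left { 0, 1 }, Right { ∅ } ⇒ simplest 2
BBR: Left { 0, 1 }, Right { 2 } ⇒ simplest 3/2
BBRR: Left { 0, 1 }, Right { 3/2, 2 } ⇒ simplest 5/4
BBRRB: Left { 0, 1, 5/4 }, Right { 3/2, 2 } ⇒ simplest 11/8
BBRRBR: Left { 0, 1, 5/4 }, Right { 11/8, 3/2, 2 } ⇒ simplest 21/16
BBRRBRR: Left { 0, 1, 5/4 }, Right { 21/16, 11/8, 3/2, 2 } ⇒ simplest 41/32
BBRRBRRB: Left { 0, 1, 5/4, 41/32 }, Right { 21/16, 11/8, 3/2, 2 } ⇒ simplest 83/64
BBRRBRRBR: Left { 0, 1, 5/4, 41/32 }, Right { 83/64, 21/16, 11/8, 3/2, 2 } ⇒ simplest 165/128
BBRRBRRBRB: Left { 0, 1, 5/4, 41/32, 165/128 }, Right { 83/64, 21/16, 11/8, 3/2, 2 } ⇒ simplest 331/256
BBRRBRRBRBR: Left { 0, 1, 5/4, 41/32, 165/128 }, Right { 331/256, 83/64, 21/16, 11/8, 3/2, 2 } ⇒ simplest 661/512
BBRRBRRBRBRB: Left { 0, 1, 5/4, 41/32, 165/128, 661/512 }, Right { 331/256, 83/64, 21/16, 11/8, 3/2, 2 } ⇒ simplest 1323/1024
BBRRBRRBRBRBR: Left { 0, 1, 5/4, 41/32, 165/128, 661/512 }, Right { 1323/1024, 331/256, 83/64, 21/16, 11/8, 3/2, 2 } ⇒ simplest 2645/2048
BBRRBRRBRBRBRR: Left { 0, 1, 5/4, 41/32, 165/128, 661/512 }, Right { 2645/2048, 1323/1024, 331/256, 83/64, 21/16, 11/8, 3/2, 2 } ⇒ simplest 5289/4096
BBRRBRRBRBRBRRR: Left { 0, 1, 5/4, 41/32, 165/128, 661/512 }, Right { 5289/4096, 2645/2048, 1323/1024, 331/256, 83/64, 21/16, 11/8, 3/2, 2 } ⇒ simplest 10577/8192

10577/8192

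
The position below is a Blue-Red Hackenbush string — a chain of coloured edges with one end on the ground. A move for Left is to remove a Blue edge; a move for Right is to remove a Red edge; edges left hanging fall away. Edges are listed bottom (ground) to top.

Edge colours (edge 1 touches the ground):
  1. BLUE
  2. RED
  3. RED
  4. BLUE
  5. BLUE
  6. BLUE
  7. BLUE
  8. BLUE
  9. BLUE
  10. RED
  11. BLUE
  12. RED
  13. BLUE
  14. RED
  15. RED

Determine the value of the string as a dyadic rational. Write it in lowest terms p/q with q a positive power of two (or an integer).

1 of 15 · B · max L 0 · min R +∞ gives 1
2 of 15 · BR · max L 0 · min R 1 gives 1/2
3 of 15 · BRR · max L 0 · min R 1/2 gives 1/4
4 of 15 · BRRB · max L 1/4 · min R 1/2 gives 3/8
5 of 15 · BRRBB · max L 3/8 · min R 1/2 gives 7/16
6 of 15 · BRRBBB · max L 7/16 · min R 1/2 gives 15/32
7 of 15 · BRRBBBB · max L 15/32 · min R 1/2 gives 31/64
8 of 15 · BRRBBBBB · max L 31/64 · min R 1/2 gives 63/128
9 of 15 · BRRBBBBBB · max L 63/128 · min R 1/2 gives 127/256
10 of 15 · BRRBBBBBBR · max L 63/128 · min R 127/256 gives 253/512
11 of 15 · BRRBBBBBBRB · max L 253/512 · min R 127/256 gives 507/1024
12 of 15 · BRRBBBBBBRBR · max L 253/512 · min R 507/1024 gives 1013/2048
13 of 15 · BRRBBBBBBRBRB · max L 1013/2048 · min R 507/1024 gives 2027/4096
14 of 15 · BRRBBBBBBRBRBR · max L 1013/2048 · min R 2027/4096 gives 4053/8192
15 of 15 · BRRBBBBBBRBRBRR · max L 1013/2048 · min R 4053/8192 gives 8105/16384

8105/16384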